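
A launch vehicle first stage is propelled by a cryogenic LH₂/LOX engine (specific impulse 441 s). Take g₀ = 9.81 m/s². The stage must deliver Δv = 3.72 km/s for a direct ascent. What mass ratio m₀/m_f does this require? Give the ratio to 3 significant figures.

v_e = Isp · g₀ = 441 × 9.81 = 4326.2 m/s.
By the Tsiolkovsky rocket equation, m₀/m_f = exp(Δv / v_e) = exp(3720 / 4326.2) = exp(0.8599) = 2.3629.

mass ratio ≈ 2.36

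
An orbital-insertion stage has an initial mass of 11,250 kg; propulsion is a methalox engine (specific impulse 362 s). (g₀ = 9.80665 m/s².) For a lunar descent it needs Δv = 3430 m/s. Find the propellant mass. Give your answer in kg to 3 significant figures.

v_e = Isp · g₀ = 362 × 9.80665 = 3550.0 m/s.
From the ideal rocket equation, m₀/m_f = exp(Δv / v_e) = exp(3430 / 3550.0) = exp(0.9662) = 2.6279.
m_f = 11,250 / 2.6279 = 4,280.98 kg, so propellant = m₀ − m_f = 11,250 − 4,280.98 = 6,969.02 kg.

propellant mass ≈ 6970 kg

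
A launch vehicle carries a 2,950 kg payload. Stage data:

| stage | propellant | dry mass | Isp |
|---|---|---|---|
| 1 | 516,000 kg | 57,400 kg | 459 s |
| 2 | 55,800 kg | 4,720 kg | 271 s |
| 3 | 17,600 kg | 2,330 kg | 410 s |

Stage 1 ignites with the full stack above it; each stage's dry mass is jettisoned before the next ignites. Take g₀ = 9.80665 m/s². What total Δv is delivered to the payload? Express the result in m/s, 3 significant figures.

Δv ≈ 15800 m/s

Ignition mass of stage 1 = 516,000+57,400 + 55,800+4,720 + 17,600+2,330 + 2,950 = 656,800 kg.
Stage 1: m₀ = 656,800 kg, m_f = 656,800 − 516,000 = 140,800 kg; Δv = 459×9.80665×ln(4.665) = 4501.3×1.5400 ≈ 6932 m/s.
Stage 2: m₀ = 83,400 kg, m_f = 83,400 − 55,800 = 27,600 kg; Δv = 271×9.80665×ln(3.022) = 2657.6×1.1058 ≈ 2939 m/s.
Stage 3: m₀ = 22,880 kg, m_f = 22,880 − 17,600 = 5,280 kg; Δv = 410×9.80665×ln(4.333) = 4020.7×1.4663 ≈ 5896 m/s.
Total Δv = 6932 + 2939 + 5896 = 15767 m/s.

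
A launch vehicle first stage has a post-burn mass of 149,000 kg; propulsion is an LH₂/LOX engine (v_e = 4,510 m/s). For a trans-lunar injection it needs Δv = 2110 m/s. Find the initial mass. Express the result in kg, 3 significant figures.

Using Δv = v_e ln(m₀/m_f): m₀/m_f = exp(Δv / v_e) = exp(2110 / 4510.0) = exp(0.4678) = 1.5966.
m₀ = m_f × 1.5966 = 149,000 × 1.5966 = 237,893 kg.

initial mass ≈ 238000 kg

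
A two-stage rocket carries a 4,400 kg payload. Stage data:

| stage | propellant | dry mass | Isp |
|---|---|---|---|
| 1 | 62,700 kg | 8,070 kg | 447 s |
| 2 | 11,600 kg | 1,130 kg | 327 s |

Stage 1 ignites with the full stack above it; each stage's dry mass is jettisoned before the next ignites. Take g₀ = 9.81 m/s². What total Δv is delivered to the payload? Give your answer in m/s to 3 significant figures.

Ignition mass of stage 1 = 62,700+8,070 + 11,600+1,130 + 4,400 = 87,900 kg.
Stage 1: m₀ = 87,900 kg, m_f = 87,900 − 62,700 = 25,200 kg; Δv = 447×9.81×ln(3.488) = 4385.1×1.2494 ≈ 5479 m/s.
Stage 2: m₀ = 17,130 kg, m_f = 17,130 − 11,600 = 5,530 kg; Δv = 327×9.81×ln(3.098) = 3207.9×1.1306 ≈ 3627 m/s.
Total Δv = 5479 + 3627 = 9106 m/s.

Δv ≈ 9110 m/s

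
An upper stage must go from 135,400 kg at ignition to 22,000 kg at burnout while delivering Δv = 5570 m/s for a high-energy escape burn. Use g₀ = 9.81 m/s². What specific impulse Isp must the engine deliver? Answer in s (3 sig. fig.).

Isp ≈ 312 s

ln(m₀/m_f) = ln(135400/22000) = ln(6.155) = 1.8172.
v_e = Δv / ln(m₀/m_f) = 5570 / 1.8172 = 3065.2 m/s.
Isp = v_e / g₀ = 3065.2 / 9.81 = 312.5 s.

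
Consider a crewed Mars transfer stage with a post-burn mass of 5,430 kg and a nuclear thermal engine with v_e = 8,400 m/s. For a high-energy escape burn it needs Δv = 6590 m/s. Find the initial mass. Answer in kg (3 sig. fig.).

initial mass ≈ 11900 kg

m₀/m_f = exp(Δv / v_e) = exp(6590 / 8400.0) = exp(0.7845) = 2.1914.
m₀ = m_f × 2.1914 = 5,430 × 2.1914 = 11,899.3 kg.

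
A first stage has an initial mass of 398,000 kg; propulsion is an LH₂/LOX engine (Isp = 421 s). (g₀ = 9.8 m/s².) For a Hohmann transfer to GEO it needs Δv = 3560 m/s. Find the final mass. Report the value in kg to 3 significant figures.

final mass ≈ 168000 kg

v_e = Isp · g₀ = 421 × 9.8 = 4125.8 m/s.
m₀/m_f = exp(Δv / v_e) = exp(3560 / 4125.8) = exp(0.8629) = 2.3699.
m_f = m₀ / 2.3699 = 398,000 / 2.3699 = 167,940 kg.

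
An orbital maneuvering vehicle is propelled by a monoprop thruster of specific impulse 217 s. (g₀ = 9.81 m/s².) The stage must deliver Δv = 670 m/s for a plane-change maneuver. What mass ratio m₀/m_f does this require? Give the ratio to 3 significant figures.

mass ratio ≈ 1.37

v_e = Isp · g₀ = 217 × 9.81 = 2128.8 m/s.
m₀/m_f = exp(Δv / v_e) = exp(670 / 2128.8) = exp(0.3147) = 1.3699.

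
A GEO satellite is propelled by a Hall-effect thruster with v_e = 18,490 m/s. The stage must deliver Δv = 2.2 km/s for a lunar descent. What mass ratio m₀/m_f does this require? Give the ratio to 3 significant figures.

mass ratio ≈ 1.13

From the ideal rocket equation, m₀/m_f = exp(Δv / v_e) = exp(2200 / 18490.0) = exp(0.1190) = 1.1264.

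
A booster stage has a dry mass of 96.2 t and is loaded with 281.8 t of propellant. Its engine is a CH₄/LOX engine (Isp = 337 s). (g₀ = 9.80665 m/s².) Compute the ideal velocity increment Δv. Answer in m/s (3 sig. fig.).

Δv ≈ 4520 m/s

v_e = Isp · g₀ = 337 × 9.80665 = 3304.8 m/s.
m₀ = m_dry + m_prop = 96.2 + 281.8 = 378 t.
Δv = v_e · ln(m₀/m_f) = 3304.8 × ln(3.929) = 3304.8 × 1.3685 ≈ 4522.6 m/s.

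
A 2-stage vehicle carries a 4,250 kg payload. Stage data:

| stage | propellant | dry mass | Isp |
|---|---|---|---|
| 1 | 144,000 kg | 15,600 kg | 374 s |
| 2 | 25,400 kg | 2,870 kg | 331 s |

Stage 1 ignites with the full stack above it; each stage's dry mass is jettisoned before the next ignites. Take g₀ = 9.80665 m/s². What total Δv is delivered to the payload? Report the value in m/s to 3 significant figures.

Ignition mass of stage 1 = 144,000+15,600 + 25,400+2,870 + 4,250 = 192,120 kg.
Stage 1: m₀ = 192,120 kg, m_f = 192,120 − 144,000 = 48,120 kg; Δv = 374×9.80665×ln(3.993) = 3667.7×1.3844 ≈ 5078 m/s.
Stage 2: m₀ = 32,520 kg, m_f = 32,520 − 25,400 = 7,120 kg; Δv = 331×9.80665×ln(4.567) = 3246.0×1.5189 ≈ 4931 m/s.
Total Δv = 5078 + 4931 = 10009 m/s.

Δv ≈ 10000 m/s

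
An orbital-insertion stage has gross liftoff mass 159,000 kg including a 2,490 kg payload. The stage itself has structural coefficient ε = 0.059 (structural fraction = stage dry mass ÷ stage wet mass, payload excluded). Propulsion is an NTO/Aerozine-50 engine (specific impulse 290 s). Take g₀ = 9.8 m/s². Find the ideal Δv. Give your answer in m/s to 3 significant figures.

Δv ≈ 7410 m/s

Stage wet mass = m₀ − payload = 159,000 − 2,490 = 156,510 kg.
Stage dry mass = ε × stage wet mass = 0.059 × 156,510 = 9,234.09 kg.
Burnout mass m_f = stage dry + payload = 9,234.09 + 2,490 = 11,724.09 kg.
v_e = Isp · g₀ = 290 × 9.8 = 2842.0 m/s.
Δv = v_e · ln(159,000/11,724.09) = 2842.0 × ln(13.56) = 2842.0 × 2.6073 ≈ 7410 m/s.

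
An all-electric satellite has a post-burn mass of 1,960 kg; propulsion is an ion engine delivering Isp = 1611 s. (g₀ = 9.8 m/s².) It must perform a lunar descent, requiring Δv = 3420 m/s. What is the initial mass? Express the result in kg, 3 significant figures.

initial mass ≈ 2430 kg

v_e = Isp · g₀ = 1611 × 9.8 = 15787.8 m/s.
By the Tsiolkovsky rocket equation, m₀/m_f = exp(Δv / v_e) = exp(3420 / 15787.8) = exp(0.2166) = 1.2419.
m₀ = m_f × 1.2419 = 1,960 × 1.2419 = 2,434.12 kg.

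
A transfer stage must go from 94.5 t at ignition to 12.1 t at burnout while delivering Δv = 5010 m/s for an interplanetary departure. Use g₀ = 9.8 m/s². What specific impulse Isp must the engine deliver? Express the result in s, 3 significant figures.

Isp ≈ 249 s

ln(m₀/m_f) = ln(94500/12100) = ln(7.81) = 2.0554.
By the Tsiolkovsky rocket equation, v_e = Δv / ln(m₀/m_f) = 5010 / 2.0554 = 2437.5 m/s.
Isp = v_e / g₀ = 2437.5 / 9.8 = 248.7 s.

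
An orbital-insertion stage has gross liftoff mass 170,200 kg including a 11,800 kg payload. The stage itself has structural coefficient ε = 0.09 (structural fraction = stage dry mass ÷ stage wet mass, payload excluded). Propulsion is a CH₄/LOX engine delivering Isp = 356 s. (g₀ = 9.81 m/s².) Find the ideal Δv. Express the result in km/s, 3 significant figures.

Stage wet mass = m₀ − payload = 170,200 − 11,800 = 158,400 kg.
Stage dry mass = ε × stage wet mass = 0.09 × 158,400 = 14,256 kg.
Burnout mass m_f = stage dry + payload = 14,256 + 11,800 = 26,056 kg.
v_e = Isp · g₀ = 356 × 9.81 = 3492.4 m/s.
Rocket equation: Δv = v_e · ln(170,200/26,056) = 3492.4 × ln(6.532) = 3492.4 × 1.8767 ≈ 6554 m/s.

Δv ≈ 6.55 km/s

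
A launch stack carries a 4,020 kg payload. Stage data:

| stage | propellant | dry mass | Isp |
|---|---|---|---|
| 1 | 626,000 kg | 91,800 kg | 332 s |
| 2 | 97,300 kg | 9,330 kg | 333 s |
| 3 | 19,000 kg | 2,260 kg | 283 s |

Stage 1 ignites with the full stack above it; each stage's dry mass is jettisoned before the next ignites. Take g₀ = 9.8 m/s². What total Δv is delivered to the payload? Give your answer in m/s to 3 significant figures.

Δv ≈ 12600 m/s

Ignition mass of stage 1 = 626,000+91,800 + 97,300+9,330 + 19,000+2,260 + 4,020 = 849,710 kg.
Stage 1: m₀ = 849,710 kg, m_f = 849,710 − 626,000 = 223,710 kg; Δv = 332×9.8×ln(3.798) = 3253.6×1.3345 ≈ 4342 m/s.
Stage 2: m₀ = 131,910 kg, m_f = 131,910 − 97,300 = 34,610 kg; Δv = 333×9.8×ln(3.811) = 3263.4×1.3380 ≈ 4366 m/s.
Stage 3: m₀ = 25,280 kg, m_f = 25,280 − 19,000 = 6,280 kg; Δv = 283×9.8×ln(4.025) = 2773.4×1.3926 ≈ 3862 m/s.
Total Δv = 4342 + 4366 + 3862 = 12570 m/s.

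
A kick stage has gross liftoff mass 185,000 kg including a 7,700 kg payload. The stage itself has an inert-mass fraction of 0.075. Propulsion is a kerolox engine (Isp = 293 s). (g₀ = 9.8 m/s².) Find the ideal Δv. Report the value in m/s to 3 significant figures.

Δv ≈ 6250 m/s

Stage wet mass = m₀ − payload = 185,000 − 7,700 = 177,300 kg.
Stage dry mass = ε × stage wet mass = 0.075 × 177,300 = 13,297.5 kg.
Burnout mass m_f = stage dry + payload = 13,297.5 + 7,700 = 20,997.5 kg.
v_e = Isp · g₀ = 293 × 9.8 = 2871.4 m/s.
Rocket equation: Δv = v_e · ln(185,000/20,997.5) = 2871.4 × ln(8.811) = 2871.4 × 2.1760 ≈ 6248 m/s.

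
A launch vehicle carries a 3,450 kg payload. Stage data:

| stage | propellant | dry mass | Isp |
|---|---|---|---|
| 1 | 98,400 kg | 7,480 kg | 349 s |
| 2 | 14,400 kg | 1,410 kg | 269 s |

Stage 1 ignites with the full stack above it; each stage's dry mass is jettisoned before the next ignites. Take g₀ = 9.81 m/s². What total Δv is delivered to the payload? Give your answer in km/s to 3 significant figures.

Δv ≈ 8.92 km/s

Ignition mass of stage 1 = 98,400+7,480 + 14,400+1,410 + 3,450 = 125,140 kg.
Stage 1: m₀ = 125,140 kg, m_f = 125,140 − 98,400 = 26,740 kg; Δv = 349×9.81×ln(4.68) = 3423.7×1.5433 ≈ 5284 m/s.
Stage 2: m₀ = 19,260 kg, m_f = 19,260 − 14,400 = 4,860 kg; Δv = 269×9.81×ln(3.963) = 2638.9×1.3770 ≈ 3634 m/s.
Total Δv = 5284 + 3634 = 8918 m/s.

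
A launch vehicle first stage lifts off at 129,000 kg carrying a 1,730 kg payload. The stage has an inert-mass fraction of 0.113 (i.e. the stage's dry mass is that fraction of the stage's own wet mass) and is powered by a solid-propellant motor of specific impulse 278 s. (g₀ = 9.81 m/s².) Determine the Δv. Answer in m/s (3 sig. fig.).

Stage wet mass = m₀ − payload = 129,000 − 1,730 = 127,270 kg.
Stage dry mass = ε × stage wet mass = 0.113 × 127,270 = 14,381.5 kg.
Burnout mass m_f = stage dry + payload = 14,381.5 + 1,730 = 16,111.5 kg.
v_e = Isp · g₀ = 278 × 9.81 = 2727.2 m/s.
Δv = v_e · ln(129,000/16,111.5) = 2727.2 × ln(8.007) = 2727.2 × 2.0803 ≈ 5673 m/s.

Δv ≈ 5670 m/s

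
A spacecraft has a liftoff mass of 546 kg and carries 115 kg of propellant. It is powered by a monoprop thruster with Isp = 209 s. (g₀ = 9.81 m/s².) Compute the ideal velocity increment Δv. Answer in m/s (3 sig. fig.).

Δv ≈ 485 m/s

v_e = Isp · g₀ = 209 × 9.81 = 2050.3 m/s.
m_f = m₀ − m_prop = 546 − 115 = 431 kg.
From the ideal rocket equation, Δv = v_e · ln(m₀/m_f) = 2050.3 × ln(1.267) = 2050.3 × 0.2365 ≈ 484.9 m/s.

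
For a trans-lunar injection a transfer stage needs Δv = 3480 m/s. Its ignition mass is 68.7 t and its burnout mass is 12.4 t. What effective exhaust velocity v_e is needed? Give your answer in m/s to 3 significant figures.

ln(m₀/m_f) = ln(68700/12400) = ln(5.54) = 1.7121.
Using Δv = v_e ln(m₀/m_f): v_e = Δv / ln(m₀/m_f) = 3480 / 1.7121 = 2032.6 m/s.

v_e ≈ 2030 m/s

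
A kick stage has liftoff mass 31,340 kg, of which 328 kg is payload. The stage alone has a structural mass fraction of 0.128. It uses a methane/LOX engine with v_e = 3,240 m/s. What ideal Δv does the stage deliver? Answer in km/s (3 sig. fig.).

Δv ≈ 6.44 km/s

Stage wet mass = m₀ − payload = 31,340 − 328 = 31,012 kg.
Stage dry mass = ε × stage wet mass = 0.128 × 31,012 = 3,969.54 kg.
Burnout mass m_f = stage dry + payload = 3,969.54 + 328 = 4,297.54 kg.
Rocket equation: Δv = v_e · ln(31,340/4,297.54) = 3240.0 × ln(7.293) = 3240.0 × 1.9869 ≈ 6437 m/s.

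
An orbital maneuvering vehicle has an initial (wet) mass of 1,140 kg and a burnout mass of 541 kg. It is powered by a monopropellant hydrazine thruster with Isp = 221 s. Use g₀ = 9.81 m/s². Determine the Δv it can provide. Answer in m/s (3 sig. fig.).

Δv ≈ 1620 m/s

v_e = Isp · g₀ = 221 × 9.81 = 2168.0 m/s.
By the Tsiolkovsky rocket equation, Δv = v_e · ln(m₀/m_f) = 2168.0 × ln(2.107) = 2168.0 × 0.7454 ≈ 1616.0 m/s.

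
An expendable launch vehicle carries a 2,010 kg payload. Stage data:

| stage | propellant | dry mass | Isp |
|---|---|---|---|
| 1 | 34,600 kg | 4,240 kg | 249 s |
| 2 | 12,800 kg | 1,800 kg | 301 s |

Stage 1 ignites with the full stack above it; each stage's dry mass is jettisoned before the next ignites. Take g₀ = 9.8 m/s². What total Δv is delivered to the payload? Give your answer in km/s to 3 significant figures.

Δv ≈ 6.73 km/s

Ignition mass of stage 1 = 34,600+4,240 + 12,800+1,800 + 2,010 = 55,450 kg.
Stage 1: m₀ = 55,450 kg, m_f = 55,450 − 34,600 = 20,850 kg; Δv = 249×9.8×ln(2.659) = 2440.2×0.9781 ≈ 2387 m/s.
Stage 2: m₀ = 16,610 kg, m_f = 16,610 − 12,800 = 3,810 kg; Δv = 301×9.8×ln(4.36) = 2949.8×1.4724 ≈ 4343 m/s.
Total Δv = 2387 + 4343 = 6730 m/s.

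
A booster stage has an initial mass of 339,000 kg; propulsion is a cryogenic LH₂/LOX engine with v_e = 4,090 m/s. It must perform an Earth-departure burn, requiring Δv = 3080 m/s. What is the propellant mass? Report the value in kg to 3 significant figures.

propellant mass ≈ 179000 kg

m₀/m_f = exp(Δv / v_e) = exp(3080 / 4090.0) = exp(0.7531) = 2.1235.
m_f = 339,000 / 2.1235 = 159,642 kg, so propellant = m₀ − m_f = 339,000 − 159,642 = 179,358 kg.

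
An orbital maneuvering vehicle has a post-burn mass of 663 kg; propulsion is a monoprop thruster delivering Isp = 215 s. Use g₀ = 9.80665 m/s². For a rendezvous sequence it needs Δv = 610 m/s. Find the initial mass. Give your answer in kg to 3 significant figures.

v_e = Isp · g₀ = 215 × 9.80665 = 2108.4 m/s.
m₀/m_f = exp(Δv / v_e) = exp(610 / 2108.4) = exp(0.2893) = 1.3355.
m₀ = m_f × 1.3355 = 663 × 1.3355 = 885.437 kg.

initial mass ≈ 885 kg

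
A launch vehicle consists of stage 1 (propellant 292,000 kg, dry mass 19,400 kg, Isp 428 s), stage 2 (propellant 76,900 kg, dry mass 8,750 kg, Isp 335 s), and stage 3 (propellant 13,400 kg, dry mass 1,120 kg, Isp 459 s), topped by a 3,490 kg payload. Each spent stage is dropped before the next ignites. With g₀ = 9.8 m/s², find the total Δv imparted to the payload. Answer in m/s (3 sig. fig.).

Ignition mass of stage 1 = 292,000+19,400 + 76,900+8,750 + 13,400+1,120 + 3,490 = 415,060 kg.
Stage 1: m₀ = 415,060 kg, m_f = 415,060 − 292,000 = 123,060 kg; Δv = 428×9.8×ln(3.373) = 4194.4×1.2158 ≈ 5099 m/s.
Stage 2: m₀ = 103,660 kg, m_f = 103,660 − 76,900 = 26,760 kg; Δv = 335×9.8×ln(3.874) = 3283.0×1.3542 ≈ 4446 m/s.
Stage 3: m₀ = 18,010 kg, m_f = 18,010 − 13,400 = 4,610 kg; Δv = 459×9.8×ln(3.907) = 4498.2×1.3627 ≈ 6130 m/s.
Total Δv = 5099 + 4446 + 6130 = 15675 m/s.

Δv ≈ 15700 m/s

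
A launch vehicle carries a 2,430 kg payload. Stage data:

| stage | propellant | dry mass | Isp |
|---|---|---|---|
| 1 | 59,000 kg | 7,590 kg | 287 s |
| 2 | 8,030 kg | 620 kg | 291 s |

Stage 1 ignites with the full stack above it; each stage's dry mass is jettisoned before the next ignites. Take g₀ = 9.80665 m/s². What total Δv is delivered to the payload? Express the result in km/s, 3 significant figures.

Δv ≈ 7.69 km/s

Ignition mass of stage 1 = 59,000+7,590 + 8,030+620 + 2,430 = 77,670 kg.
Stage 1: m₀ = 77,670 kg, m_f = 77,670 − 59,000 = 18,670 kg; Δv = 287×9.80665×ln(4.16) = 2814.5×1.4256 ≈ 4012 m/s.
Stage 2: m₀ = 11,080 kg, m_f = 11,080 − 8,030 = 3,050 kg; Δv = 291×9.80665×ln(3.633) = 2853.7×1.2900 ≈ 3681 m/s.
Total Δv = 4012 + 3681 = 7693 m/s.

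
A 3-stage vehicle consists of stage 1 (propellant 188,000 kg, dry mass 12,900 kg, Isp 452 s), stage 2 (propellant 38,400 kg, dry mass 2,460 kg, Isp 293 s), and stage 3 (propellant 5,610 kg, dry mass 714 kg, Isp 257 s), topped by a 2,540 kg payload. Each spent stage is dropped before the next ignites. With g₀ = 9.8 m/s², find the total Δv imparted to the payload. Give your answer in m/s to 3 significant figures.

Δv ≈ 12900 m/s

Ignition mass of stage 1 = 188,000+12,900 + 38,400+2,460 + 5,610+714 + 2,540 = 250,624 kg.
Stage 1: m₀ = 250,624 kg, m_f = 250,624 − 188,000 = 62,624 kg; Δv = 452×9.8×ln(4.002) = 4429.6×1.3868 ≈ 6143 m/s.
Stage 2: m₀ = 49,724 kg, m_f = 49,724 − 38,400 = 11,324 kg; Δv = 293×9.8×ln(4.391) = 2871.4×1.4796 ≈ 4248 m/s.
Stage 3: m₀ = 8,864 kg, m_f = 8,864 − 5,610 = 3,254 kg; Δv = 257×9.8×ln(2.724) = 2518.6×1.0021 ≈ 2524 m/s.
Total Δv = 6143 + 4248 + 2524 = 12915 m/s.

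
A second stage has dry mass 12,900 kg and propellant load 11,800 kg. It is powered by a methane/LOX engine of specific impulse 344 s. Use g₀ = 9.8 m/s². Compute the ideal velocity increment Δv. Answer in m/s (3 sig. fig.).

v_e = Isp · g₀ = 344 × 9.8 = 3371.2 m/s.
m₀ = m_dry + m_prop = 12,900 + 11,800 = 24,700 kg.
Using Δv = v_e ln(m₀/m_f): Δv = v_e · ln(m₀/m_f) = 3371.2 × ln(1.915) = 3371.2 × 0.6496 ≈ 2189.9 m/s.

Δv ≈ 2190 m/s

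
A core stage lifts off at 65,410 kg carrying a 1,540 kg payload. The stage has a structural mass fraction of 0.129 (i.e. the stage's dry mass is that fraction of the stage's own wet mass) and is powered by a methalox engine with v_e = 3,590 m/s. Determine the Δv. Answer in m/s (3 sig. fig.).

Δv ≈ 6820 m/s

Stage wet mass = m₀ − payload = 65,410 − 1,540 = 63,870 kg.
Stage dry mass = ε × stage wet mass = 0.129 × 63,870 = 8,239.23 kg.
Burnout mass m_f = stage dry + payload = 8,239.23 + 1,540 = 9,779.23 kg.
Δv = v_e · ln(65,410/9,779.23) = 3590.0 × ln(6.689) = 3590.0 × 1.9004 ≈ 6822 m/s.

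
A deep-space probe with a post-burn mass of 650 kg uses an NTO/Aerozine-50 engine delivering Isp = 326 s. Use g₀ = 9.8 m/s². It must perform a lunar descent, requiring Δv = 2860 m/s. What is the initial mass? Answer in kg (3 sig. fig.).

v_e = Isp · g₀ = 326 × 9.8 = 3194.8 m/s.
m₀/m_f = exp(Δv / v_e) = exp(2860 / 3194.8) = exp(0.8952) = 2.4478.
m₀ = m_f × 2.4478 = 650 × 2.4478 = 1,591.07 kg.

initial mass ≈ 1590 kg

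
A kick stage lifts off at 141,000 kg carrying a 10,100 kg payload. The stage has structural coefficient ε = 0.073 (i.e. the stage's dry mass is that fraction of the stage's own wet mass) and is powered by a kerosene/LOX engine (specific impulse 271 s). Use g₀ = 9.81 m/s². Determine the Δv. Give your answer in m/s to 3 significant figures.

Δv ≈ 5240 m/s

Stage wet mass = m₀ − payload = 141,000 − 10,100 = 130,900 kg.
Stage dry mass = ε × stage wet mass = 0.073 × 130,900 = 9,555.7 kg.
Burnout mass m_f = stage dry + payload = 9,555.7 + 10,100 = 19,655.7 kg.
v_e = Isp · g₀ = 271 × 9.81 = 2658.5 m/s.
Using Δv = v_e ln(m₀/m_f): Δv = v_e · ln(141,000/19,655.7) = 2658.5 × ln(7.173) = 2658.5 × 1.9704 ≈ 5238 m/s.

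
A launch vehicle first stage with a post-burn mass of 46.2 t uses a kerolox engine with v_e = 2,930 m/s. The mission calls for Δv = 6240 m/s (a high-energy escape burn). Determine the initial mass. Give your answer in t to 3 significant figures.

m₀/m_f = exp(Δv / v_e) = exp(6240 / 2930.0) = exp(2.1297) = 8.4123.
m₀ = m_f × 8.4123 = 46.2 × 8.4123 = 388.648 t.

initial mass ≈ 389 t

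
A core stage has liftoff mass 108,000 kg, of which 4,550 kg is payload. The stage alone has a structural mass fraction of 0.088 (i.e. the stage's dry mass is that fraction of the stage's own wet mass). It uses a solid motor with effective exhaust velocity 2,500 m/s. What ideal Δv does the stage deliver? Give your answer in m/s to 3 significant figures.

Δv ≈ 5170 m/s

Stage wet mass = m₀ − payload = 108,000 − 4,550 = 103,450 kg.
Stage dry mass = ε × stage wet mass = 0.088 × 103,450 = 9,103.6 kg.
Burnout mass m_f = stage dry + payload = 9,103.6 + 4,550 = 13,653.6 kg.
Rocket equation: Δv = v_e · ln(108,000/13,653.6) = 2500.0 × ln(7.91) = 2500.0 × 2.0681 ≈ 5170 m/s.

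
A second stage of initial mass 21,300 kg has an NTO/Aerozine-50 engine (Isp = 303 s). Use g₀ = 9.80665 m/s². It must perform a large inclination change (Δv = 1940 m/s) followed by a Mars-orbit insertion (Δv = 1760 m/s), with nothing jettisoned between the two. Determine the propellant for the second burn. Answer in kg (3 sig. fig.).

v_e = Isp · g₀ = 303 × 9.80665 = 2971.4 m/s.
After the first burn: m = 21300 × exp(−1940/2971.4) = 21300 × 0.52054 = 11,087.5 kg.
After the second burn: m = 11,087.5 × exp(−1760/2971.4) = 11,087.5 × 0.55305 = 6,131.94 kg.
Second-burn propellant = 11,087.5 − 6,131.94 = 4,955.56 kg.

propellant for the second burn ≈ 4960 kg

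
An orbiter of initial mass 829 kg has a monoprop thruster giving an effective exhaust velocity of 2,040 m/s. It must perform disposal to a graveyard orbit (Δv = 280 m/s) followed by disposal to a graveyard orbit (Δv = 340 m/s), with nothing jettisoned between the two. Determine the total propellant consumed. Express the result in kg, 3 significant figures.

total propellant consumed ≈ 217 kg

After the first burn: m = 829 × exp(−280/2040.0) = 829 × 0.87175 = 722.681 kg.
After the second burn: m = 722.681 × exp(−340/2040.0) = 722.681 × 0.84648 = 611.735 kg.
Total propellant = m₀ − m_final = 829 − 611.735 = 217.265 kg.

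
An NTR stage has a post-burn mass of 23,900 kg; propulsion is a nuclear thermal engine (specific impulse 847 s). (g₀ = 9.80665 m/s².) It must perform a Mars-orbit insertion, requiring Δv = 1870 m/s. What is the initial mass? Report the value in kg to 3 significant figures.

initial mass ≈ 29900 kg

v_e = Isp · g₀ = 847 × 9.80665 = 8306.2 m/s.
m₀/m_f = exp(Δv / v_e) = exp(1870 / 8306.2) = exp(0.2251) = 1.2525.
m₀ = m_f × 1.2525 = 23,900 × 1.2525 = 29,934.8 kg.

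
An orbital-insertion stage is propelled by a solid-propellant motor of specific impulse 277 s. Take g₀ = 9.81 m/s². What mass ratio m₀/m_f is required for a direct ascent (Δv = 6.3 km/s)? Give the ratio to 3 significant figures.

mass ratio ≈ 10.2

v_e = Isp · g₀ = 277 × 9.81 = 2717.4 m/s.
m₀/m_f = exp(Δv / v_e) = exp(6300 / 2717.4) = exp(2.3184) = 10.1596.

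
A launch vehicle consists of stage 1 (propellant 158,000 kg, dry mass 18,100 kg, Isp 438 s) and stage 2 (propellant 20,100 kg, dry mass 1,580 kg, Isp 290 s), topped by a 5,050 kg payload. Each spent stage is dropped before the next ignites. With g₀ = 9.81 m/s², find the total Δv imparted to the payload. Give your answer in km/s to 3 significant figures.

Δv ≈ 10.5 km/s

Ignition mass of stage 1 = 158,000+18,100 + 20,100+1,580 + 5,050 = 202,830 kg.
Stage 1: m₀ = 202,830 kg, m_f = 202,830 − 158,000 = 44,830 kg; Δv = 438×9.81×ln(4.524) = 4296.8×1.5095 ≈ 6486 m/s.
Stage 2: m₀ = 26,730 kg, m_f = 26,730 − 20,100 = 6,630 kg; Δv = 290×9.81×ln(4.032) = 2844.9×1.3942 ≈ 3966 m/s.
Total Δv = 6486 + 3966 = 10452 m/s.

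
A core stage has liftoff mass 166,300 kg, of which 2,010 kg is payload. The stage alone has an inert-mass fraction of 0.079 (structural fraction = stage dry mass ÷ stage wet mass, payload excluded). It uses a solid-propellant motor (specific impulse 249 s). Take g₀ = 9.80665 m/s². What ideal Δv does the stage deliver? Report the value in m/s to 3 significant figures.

Δv ≈ 5880 m/s

Stage wet mass = m₀ − payload = 166,300 − 2,010 = 164,290 kg.
Stage dry mass = ε × stage wet mass = 0.079 × 164,290 = 12,978.9 kg.
Burnout mass m_f = stage dry + payload = 12,978.9 + 2,010 = 14,988.9 kg.
v_e = Isp · g₀ = 249 × 9.80665 = 2441.9 m/s.
From the ideal rocket equation, Δv = v_e · ln(166,300/14,988.9) = 2441.9 × ln(11.09) = 2441.9 × 2.4065 ≈ 5876 m/s.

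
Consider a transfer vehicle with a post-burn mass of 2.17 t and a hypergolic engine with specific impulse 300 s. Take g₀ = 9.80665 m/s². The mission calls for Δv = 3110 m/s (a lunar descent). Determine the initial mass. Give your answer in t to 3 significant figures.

v_e = Isp · g₀ = 300 × 9.80665 = 2942.0 m/s.
From the ideal rocket equation, m₀/m_f = exp(Δv / v_e) = exp(3110 / 2942.0) = exp(1.0571) = 2.8780.
m₀ = m_f × 2.8780 = 2.17 × 2.8780 = 6.24526 t.

initial mass ≈ 6.25 t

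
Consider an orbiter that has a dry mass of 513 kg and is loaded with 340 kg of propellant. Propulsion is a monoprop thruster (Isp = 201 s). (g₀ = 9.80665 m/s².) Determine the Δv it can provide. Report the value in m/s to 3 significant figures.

v_e = Isp · g₀ = 201 × 9.80665 = 1971.1 m/s.
m₀ = m_dry + m_prop = 513 + 340 = 853 kg.
Δv = v_e · ln(m₀/m_f) = 1971.1 × ln(1.663) = 1971.1 × 0.5085 ≈ 1002.3 m/s.

Δv ≈ 1000 m/s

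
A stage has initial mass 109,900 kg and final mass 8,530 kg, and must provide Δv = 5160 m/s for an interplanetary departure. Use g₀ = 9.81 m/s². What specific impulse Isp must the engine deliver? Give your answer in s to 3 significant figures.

ln(m₀/m_f) = ln(109900/8530) = ln(12.88) = 2.5560.
By the Tsiolkovsky rocket equation, v_e = Δv / ln(m₀/m_f) = 5160 / 2.5560 = 2018.8 m/s.
Isp = v_e / g₀ = 2018.8 / 9.81 = 205.8 s.

Isp ≈ 206 s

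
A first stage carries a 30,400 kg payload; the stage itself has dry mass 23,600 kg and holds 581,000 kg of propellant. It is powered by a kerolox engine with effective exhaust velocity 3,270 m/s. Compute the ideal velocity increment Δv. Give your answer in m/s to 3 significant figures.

m₀ = payload + dry + propellant = 30,400 + 23,600 + 581,000 = 635,000 kg.
m_f = payload + dry = 30,400 + 23,600 = 54,000 kg.
By the Tsiolkovsky rocket equation, Δv = v_e · ln(m₀/m_f) = 3270.0 × ln(11.76) = 3270.0 × 2.4646 ≈ 8059.4 m/s.

Δv ≈ 8060 m/s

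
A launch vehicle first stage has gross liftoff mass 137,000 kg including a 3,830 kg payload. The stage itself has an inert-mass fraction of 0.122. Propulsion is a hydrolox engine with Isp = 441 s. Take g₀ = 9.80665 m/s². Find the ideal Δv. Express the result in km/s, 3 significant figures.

Δv ≈ 8.31 km/s

Stage wet mass = m₀ − payload = 137,000 − 3,830 = 133,170 kg.
Stage dry mass = ε × stage wet mass = 0.122 × 133,170 = 16,246.7 kg.
Burnout mass m_f = stage dry + payload = 16,246.7 + 3,830 = 20,076.7 kg.
v_e = Isp · g₀ = 441 × 9.80665 = 4324.7 m/s.
Δv = v_e · ln(137,000/20,076.7) = 4324.7 × ln(6.824) = 4324.7 × 1.9204 ≈ 8305 m/s.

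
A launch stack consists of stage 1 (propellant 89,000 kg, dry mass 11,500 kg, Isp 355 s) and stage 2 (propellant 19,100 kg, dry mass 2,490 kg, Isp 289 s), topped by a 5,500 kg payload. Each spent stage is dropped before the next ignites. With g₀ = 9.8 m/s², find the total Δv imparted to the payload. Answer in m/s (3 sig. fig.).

Δv ≈ 7620 m/s

Ignition mass of stage 1 = 89,000+11,500 + 19,100+2,490 + 5,500 = 127,590 kg.
Stage 1: m₀ = 127,590 kg, m_f = 127,590 − 89,000 = 38,590 kg; Δv = 355×9.8×ln(3.306) = 3479.0×1.1958 ≈ 4160 m/s.
Stage 2: m₀ = 27,090 kg, m_f = 27,090 − 19,100 = 7,990 kg; Δv = 289×9.8×ln(3.39) = 2832.2×1.2210 ≈ 3458 m/s.
Total Δv = 4160 + 3458 = 7618 m/s.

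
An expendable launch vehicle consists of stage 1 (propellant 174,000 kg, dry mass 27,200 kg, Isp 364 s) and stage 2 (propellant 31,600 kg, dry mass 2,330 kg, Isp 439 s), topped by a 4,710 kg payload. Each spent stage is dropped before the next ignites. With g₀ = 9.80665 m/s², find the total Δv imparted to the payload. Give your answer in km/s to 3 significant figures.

Ignition mass of stage 1 = 174,000+27,200 + 31,600+2,330 + 4,710 = 239,840 kg.
Stage 1: m₀ = 239,840 kg, m_f = 239,840 − 174,000 = 65,840 kg; Δv = 364×9.80665×ln(3.643) = 3569.6×1.2927 ≈ 4615 m/s.
Stage 2: m₀ = 38,640 kg, m_f = 38,640 − 31,600 = 7,040 kg; Δv = 439×9.80665×ln(5.489) = 4305.1×1.7027 ≈ 7330 m/s.
Total Δv = 4615 + 7330 = 11945 m/s.

Δv ≈ 11.9 km/s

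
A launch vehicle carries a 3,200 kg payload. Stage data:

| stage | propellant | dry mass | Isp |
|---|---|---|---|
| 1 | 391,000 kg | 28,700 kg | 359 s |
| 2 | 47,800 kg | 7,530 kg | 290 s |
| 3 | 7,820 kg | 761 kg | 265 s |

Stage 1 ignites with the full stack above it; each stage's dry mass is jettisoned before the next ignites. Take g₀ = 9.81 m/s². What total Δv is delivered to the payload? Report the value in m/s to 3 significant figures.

Ignition mass of stage 1 = 391,000+28,700 + 47,800+7,530 + 7,820+761 + 3,200 = 486,811 kg.
Stage 1: m₀ = 486,811 kg, m_f = 486,811 − 391,000 = 95,811 kg; Δv = 359×9.81×ln(5.081) = 3521.8×1.6255 ≈ 5725 m/s.
Stage 2: m₀ = 67,111 kg, m_f = 67,111 − 47,800 = 19,311 kg; Δv = 290×9.81×ln(3.475) = 2844.9×1.2457 ≈ 3544 m/s.
Stage 3: m₀ = 11,781 kg, m_f = 11,781 − 7,820 = 3,961 kg; Δv = 265×9.81×ln(2.974) = 2599.7×1.0900 ≈ 2834 m/s.
Total Δv = 5725 + 3544 + 2834 = 12103 m/s.

Δv ≈ 12100 m/s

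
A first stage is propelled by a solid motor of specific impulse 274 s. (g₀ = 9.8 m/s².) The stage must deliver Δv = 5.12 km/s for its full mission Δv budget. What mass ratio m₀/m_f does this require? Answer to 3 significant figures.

v_e = Isp · g₀ = 274 × 9.8 = 2685.2 m/s.
m₀/m_f = exp(Δv / v_e) = exp(5120 / 2685.2) = exp(1.9067) = 6.7312.

mass ratio ≈ 6.73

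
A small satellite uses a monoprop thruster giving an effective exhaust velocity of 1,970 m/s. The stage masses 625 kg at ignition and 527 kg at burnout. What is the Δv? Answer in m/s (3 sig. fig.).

From the ideal rocket equation, Δv = v_e · ln(m₀/m_f) = 1970.0 × ln(1.186) = 1970.0 × 0.1706 ≈ 336.0 m/s.

Δv ≈ 336 m/s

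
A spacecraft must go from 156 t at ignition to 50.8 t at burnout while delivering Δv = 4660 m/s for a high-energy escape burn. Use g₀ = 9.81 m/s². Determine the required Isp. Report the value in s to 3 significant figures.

ln(m₀/m_f) = ln(156000/50800) = ln(3.071) = 1.1220.
Rocket equation: v_e = Δv / ln(m₀/m_f) = 4660 / 1.1220 = 4153.4 m/s.
Isp = v_e / g₀ = 4153.4 / 9.81 = 423.4 s.

Isp ≈ 423 s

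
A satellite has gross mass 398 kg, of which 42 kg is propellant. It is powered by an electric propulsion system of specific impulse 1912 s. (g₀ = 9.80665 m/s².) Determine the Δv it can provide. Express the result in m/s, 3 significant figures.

v_e = Isp · g₀ = 1912 × 9.80665 = 18750.3 m/s.
m_f = m₀ − m_prop = 398 − 42 = 356 kg.
Δv = v_e · ln(m₀/m_f) = 18750.3 × ln(1.118) = 18750.3 × 0.1115 ≈ 2091.1 m/s.

Δv ≈ 2090 m/s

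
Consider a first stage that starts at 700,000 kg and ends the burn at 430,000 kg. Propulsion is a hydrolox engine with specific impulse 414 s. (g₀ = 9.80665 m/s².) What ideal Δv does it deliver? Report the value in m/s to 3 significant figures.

Δv ≈ 1980 m/s

v_e = Isp · g₀ = 414 × 9.80665 = 4060.0 m/s.
Δv = v_e · ln(m₀/m_f) = 4060.0 × ln(1.628) = 4060.0 × 0.4873 ≈ 1978.4 m/s.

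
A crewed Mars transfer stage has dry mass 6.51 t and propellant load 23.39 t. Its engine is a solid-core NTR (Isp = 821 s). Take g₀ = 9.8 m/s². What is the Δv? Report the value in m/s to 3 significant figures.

v_e = Isp · g₀ = 821 × 9.8 = 8045.8 m/s.
m₀ = m_dry + m_prop = 6.51 + 23.39 = 29.9 t.
Δv = v_e · ln(m₀/m_f) = 8045.8 × ln(4.593) = 8045.8 × 1.5245 ≈ 12266.0 m/s.

Δv ≈ 12300 m/s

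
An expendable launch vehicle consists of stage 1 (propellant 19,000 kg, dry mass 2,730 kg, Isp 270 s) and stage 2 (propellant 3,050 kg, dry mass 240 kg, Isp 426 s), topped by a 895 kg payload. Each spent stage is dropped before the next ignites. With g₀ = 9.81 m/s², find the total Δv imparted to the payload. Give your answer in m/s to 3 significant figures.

Δv ≈ 8950 m/s

Ignition mass of stage 1 = 19,000+2,730 + 3,050+240 + 895 = 25,915 kg.
Stage 1: m₀ = 25,915 kg, m_f = 25,915 − 19,000 = 6,915 kg; Δv = 270×9.81×ln(3.748) = 2648.7×1.3211 ≈ 3499 m/s.
Stage 2: m₀ = 4,185 kg, m_f = 4,185 − 3,050 = 1,135 kg; Δv = 426×9.81×ln(3.687) = 4179.1×1.3049 ≈ 5453 m/s.
Total Δv = 3499 + 5453 = 8952 m/s.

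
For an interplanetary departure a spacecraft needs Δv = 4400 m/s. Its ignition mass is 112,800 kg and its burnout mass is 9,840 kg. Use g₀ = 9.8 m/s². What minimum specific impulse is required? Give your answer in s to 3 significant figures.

Isp ≈ 184 s

ln(m₀/m_f) = ln(112800/9840) = ln(11.46) = 2.4392.
v_e = Δv / ln(m₀/m_f) = 4400 / 2.4392 = 1803.9 m/s.
Isp = v_e / g₀ = 1803.9 / 9.8 = 184.1 s.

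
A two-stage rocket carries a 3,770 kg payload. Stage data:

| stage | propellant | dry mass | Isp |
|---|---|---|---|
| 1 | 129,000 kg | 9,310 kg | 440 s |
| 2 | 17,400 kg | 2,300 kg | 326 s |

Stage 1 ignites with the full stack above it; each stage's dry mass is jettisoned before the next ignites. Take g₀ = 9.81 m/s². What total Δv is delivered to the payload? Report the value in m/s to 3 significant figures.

Δv ≈ 11200 m/s

Ignition mass of stage 1 = 129,000+9,310 + 17,400+2,300 + 3,770 = 161,780 kg.
Stage 1: m₀ = 161,780 kg, m_f = 161,780 − 129,000 = 32,780 kg; Δv = 440×9.81×ln(4.935) = 4316.4×1.5964 ≈ 6891 m/s.
Stage 2: m₀ = 23,470 kg, m_f = 23,470 − 17,400 = 6,070 kg; Δv = 326×9.81×ln(3.867) = 3198.1×1.3524 ≈ 4325 m/s.
Total Δv = 6891 + 4325 = 11216 m/s.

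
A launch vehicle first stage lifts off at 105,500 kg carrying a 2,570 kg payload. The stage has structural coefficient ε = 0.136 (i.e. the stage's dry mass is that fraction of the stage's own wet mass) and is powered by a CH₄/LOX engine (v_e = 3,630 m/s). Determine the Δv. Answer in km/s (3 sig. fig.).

Δv ≈ 6.72 km/s

Stage wet mass = m₀ − payload = 105,500 − 2,570 = 102,930 kg.
Stage dry mass = ε × stage wet mass = 0.136 × 102,930 = 13,998.5 kg.
Burnout mass m_f = stage dry + payload = 13,998.5 + 2,570 = 16,568.5 kg.
Δv = v_e · ln(105,500/16,568.5) = 3630.0 × ln(6.368) = 3630.0 × 1.8512 ≈ 6720 m/s.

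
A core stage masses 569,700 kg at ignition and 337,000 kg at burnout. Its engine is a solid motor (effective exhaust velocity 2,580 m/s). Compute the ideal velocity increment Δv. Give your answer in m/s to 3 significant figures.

Δv ≈ 1350 m/s

Rocket equation: Δv = v_e · ln(m₀/m_f) = 2580.0 × ln(1.691) = 2580.0 × 0.5250 ≈ 1354.6 m/s.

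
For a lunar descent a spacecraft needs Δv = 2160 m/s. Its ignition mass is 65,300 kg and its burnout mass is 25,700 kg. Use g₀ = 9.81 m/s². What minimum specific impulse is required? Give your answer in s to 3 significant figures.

ln(m₀/m_f) = ln(65300/25700) = ln(2.541) = 0.9325.
v_e = Δv / ln(m₀/m_f) = 2160 / 0.9325 = 2316.4 m/s.
Isp = v_e / g₀ = 2316.4 / 9.81 = 236.1 s.

Isp ≈ 236 s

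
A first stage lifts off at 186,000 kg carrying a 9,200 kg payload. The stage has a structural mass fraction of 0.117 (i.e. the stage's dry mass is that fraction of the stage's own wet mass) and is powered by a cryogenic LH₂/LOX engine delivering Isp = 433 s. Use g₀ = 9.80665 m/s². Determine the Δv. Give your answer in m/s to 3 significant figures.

Δv ≈ 7760 m/s

Stage wet mass = m₀ − payload = 186,000 − 9,200 = 176,800 kg.
Stage dry mass = ε × stage wet mass = 0.117 × 176,800 = 20,685.6 kg.
Burnout mass m_f = stage dry + payload = 20,685.6 + 9,200 = 29,885.6 kg.
v_e = Isp · g₀ = 433 × 9.80665 = 4246.3 m/s.
Using Δv = v_e ln(m₀/m_f): Δv = v_e · ln(186,000/29,885.6) = 4246.3 × ln(6.224) = 4246.3 × 1.8284 ≈ 7764 m/s.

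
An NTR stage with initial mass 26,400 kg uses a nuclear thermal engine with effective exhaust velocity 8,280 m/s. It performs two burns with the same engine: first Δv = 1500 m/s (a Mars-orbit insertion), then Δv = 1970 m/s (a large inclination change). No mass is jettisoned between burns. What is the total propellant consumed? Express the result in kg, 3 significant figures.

total propellant consumed ≈ 9040 kg

After the first burn: m = 26400 × exp(−1500/8280.0) = 26400 × 0.83430 = 22,025.5 kg.
After the second burn: m = 22,025.5 × exp(−1970/8280.0) = 22,025.5 × 0.78826 = 17,361.8 kg.
Total propellant = m₀ − m_final = 26400 − 17,361.8 = 9,038.2 kg.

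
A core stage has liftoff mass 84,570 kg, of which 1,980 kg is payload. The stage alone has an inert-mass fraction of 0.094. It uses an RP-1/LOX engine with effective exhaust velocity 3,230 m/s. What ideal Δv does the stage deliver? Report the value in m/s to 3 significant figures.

Δv ≈ 6980 m/s

Stage wet mass = m₀ − payload = 84,570 − 1,980 = 82,590 kg.
Stage dry mass = ε × stage wet mass = 0.094 × 82,590 = 7,763.46 kg.
Burnout mass m_f = stage dry + payload = 7,763.46 + 1,980 = 9,743.46 kg.
Δv = v_e · ln(84,570/9,743.46) = 3230.0 × ln(8.68) = 3230.0 × 2.1610 ≈ 6980 m/s.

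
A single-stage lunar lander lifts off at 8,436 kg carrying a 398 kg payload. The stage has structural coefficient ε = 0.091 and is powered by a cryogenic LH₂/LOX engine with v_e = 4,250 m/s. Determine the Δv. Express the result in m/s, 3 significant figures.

Stage wet mass = m₀ − payload = 8,436 − 398 = 8,038 kg.
Stage dry mass = ε × stage wet mass = 0.091 × 8,038 = 731.458 kg.
Burnout mass m_f = stage dry + payload = 731.458 + 398 = 1,129.458 kg.
Δv = v_e · ln(8,436/1,129.458) = 4250.0 × ln(7.469) = 4250.0 × 2.0108 ≈ 8546 m/s.

Δv ≈ 8550 m/s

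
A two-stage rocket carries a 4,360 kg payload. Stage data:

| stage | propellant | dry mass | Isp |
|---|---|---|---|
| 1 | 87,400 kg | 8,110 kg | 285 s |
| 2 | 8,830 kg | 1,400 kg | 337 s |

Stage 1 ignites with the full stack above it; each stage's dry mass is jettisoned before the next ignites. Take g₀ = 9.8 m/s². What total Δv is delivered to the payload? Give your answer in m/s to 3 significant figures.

Ignition mass of stage 1 = 87,400+8,110 + 8,830+1,400 + 4,360 = 110,100 kg.
Stage 1: m₀ = 110,100 kg, m_f = 110,100 − 87,400 = 22,700 kg; Δv = 285×9.8×ln(4.85) = 2793.0×1.5790 ≈ 4410 m/s.
Stage 2: m₀ = 14,590 kg, m_f = 14,590 − 8,830 = 5,760 kg; Δv = 337×9.8×ln(2.533) = 3302.6×0.9294 ≈ 3069 m/s.
Total Δv = 4410 + 3069 = 7479 m/s.

Δv ≈ 7480 m/s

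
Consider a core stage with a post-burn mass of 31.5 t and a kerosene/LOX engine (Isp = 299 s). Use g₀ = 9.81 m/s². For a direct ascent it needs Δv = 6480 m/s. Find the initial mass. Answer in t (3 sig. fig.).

v_e = Isp · g₀ = 299 × 9.81 = 2933.2 m/s.
By the Tsiolkovsky rocket equation, m₀/m_f = exp(Δv / v_e) = exp(6480 / 2933.2) = exp(2.2092) = 9.1084.
m₀ = m_f × 9.1084 = 31.5 × 9.1084 = 286.915 t.

initial mass ≈ 287 t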